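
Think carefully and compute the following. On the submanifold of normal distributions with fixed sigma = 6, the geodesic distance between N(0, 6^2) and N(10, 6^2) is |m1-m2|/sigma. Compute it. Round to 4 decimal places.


On the fixed-variance normal subfamily, geodesic distance = |m1-m2|/sigma.
|0 - 10| = 10.
sigma = 6.
d = 10/6 = 1.6667

1.6667


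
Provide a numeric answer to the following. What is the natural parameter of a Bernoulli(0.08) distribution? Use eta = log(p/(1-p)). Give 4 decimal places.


Natural parameter for Bernoulli: eta = log(p/(1-p)).
p = 0.08, 1-p = 0.92.
p/(1-p) = 0.086957.
eta = log(0.086957) = -2.4423

-2.4423


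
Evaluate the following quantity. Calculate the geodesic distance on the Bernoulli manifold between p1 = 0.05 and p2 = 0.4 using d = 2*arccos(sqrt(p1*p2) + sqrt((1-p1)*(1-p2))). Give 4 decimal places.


Geodesic distance on Bernoulli manifold:
d(p1,p2) = 2*arccos(sqrt(p1*p2) + sqrt((1-p1)*(1-p2))).
sqrt(p1*p2) = sqrt(0.05*0.4) = 0.141421.
sqrt((1-p1)*(1-p2)) = sqrt(0.95*0.6) = 0.754983.
arg = 0.141421 + 0.754983 = 0.896405.
d = 2*arccos(0.896405) = 0.9184

0.9184


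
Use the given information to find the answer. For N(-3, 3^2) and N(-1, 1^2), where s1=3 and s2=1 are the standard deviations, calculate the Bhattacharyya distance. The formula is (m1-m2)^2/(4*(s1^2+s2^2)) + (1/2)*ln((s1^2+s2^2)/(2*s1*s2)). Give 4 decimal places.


Bhattacharyya distance between two Gaussians:
DB = (m1-m2)^2/(4*(s1^2+s2^2)) + (1/2)*ln((s1^2+s2^2)/(2*s1*s2)).
(m1-m2)^2 = (-2)^2 = 4.
s1^2+s2^2 = 9 + 1 = 10.
term1 = 4/40 = 0.1.
term2 = 0.5*ln(10/6.0) = 0.255413.
DB = 0.1 + 0.255413 = 0.3554

0.3554


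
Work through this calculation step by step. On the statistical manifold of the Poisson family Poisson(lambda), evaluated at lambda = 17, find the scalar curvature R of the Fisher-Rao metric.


This family has a single free parameter, so its statistical manifold
is 1-dimensional. The Riemann curvature tensor of any 1-dimensional
Riemannian manifold vanishes identically, so R = 0.

0


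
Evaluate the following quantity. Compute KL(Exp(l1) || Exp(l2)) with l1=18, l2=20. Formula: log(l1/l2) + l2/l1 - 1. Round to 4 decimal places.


KL divergence for exponential family:
KL = log(l1/l2) + l2/l1 - 1.
log(18/20) = -0.105361.
20/18 = 1.111111.
KL = -0.105361 + 1.111111 - 1 = 0.0058

0.0058


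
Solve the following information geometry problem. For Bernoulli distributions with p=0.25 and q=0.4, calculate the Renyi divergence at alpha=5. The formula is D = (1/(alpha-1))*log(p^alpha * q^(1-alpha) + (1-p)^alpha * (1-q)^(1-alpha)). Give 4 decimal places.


Renyi divergence of order alpha between Bernoulli distributions:
D = (1/(alpha-1))*log(p^alpha * q^(1-alpha) + (1-p)^alpha * (1-q)^(1-alpha)).
alpha = 5, p = 0.25, q = 0.4.
p^alpha * q^(1-alpha) = 0.25^5 * 0.4^-4 = 0.038147.
(1-p)^alpha * (1-q)^(1-alpha) = 0.75^5 * 0.6^-4 = 1.831055.
sum = 0.038147 + 1.831055 = 1.869202.
D = (1/4)*log(1.869202) = 0.1564

0.1564


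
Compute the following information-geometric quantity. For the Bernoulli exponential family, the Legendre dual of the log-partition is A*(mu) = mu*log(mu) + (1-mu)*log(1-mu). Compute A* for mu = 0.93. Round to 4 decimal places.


Legendre transform for Bernoulli:
A*(mu) = mu*log(mu) + (1-mu)*log(1-mu).
mu = 0.93, 1-mu = 0.07.
mu*log(mu) = 0.93*log(0.93) = -0.067491.
(1-mu)*log(1-mu) = 0.07*log(0.07) = -0.186148.
A* = -0.067491 + -0.186148 = -0.2536

-0.2536


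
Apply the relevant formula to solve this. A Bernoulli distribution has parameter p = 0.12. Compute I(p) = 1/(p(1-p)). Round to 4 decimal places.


For Bernoulli(p), Fisher information is I(p) = 1/(p*(1-p)).
p = 0.12, 1-p = 0.88.
p*(1-p) = 0.1056.
I(p) = 1/0.1056 = 9.4697

9.4697


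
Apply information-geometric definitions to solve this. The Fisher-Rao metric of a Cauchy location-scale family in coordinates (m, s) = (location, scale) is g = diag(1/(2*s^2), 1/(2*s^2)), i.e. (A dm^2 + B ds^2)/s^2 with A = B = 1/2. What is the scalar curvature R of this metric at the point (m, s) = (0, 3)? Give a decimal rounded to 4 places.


The metric has the form g = (A dm^2 + B ds^2)/s^2 with A = 1/2, B = 1/2.
Substitute u = sqrt(A/B)*m: g = B*(du^2 + ds^2)/s^2, i.e. B times the
Poincare upper half-plane metric, which has constant Gaussian curvature -1.
Scaling a 2D metric by a constant c divides the Gaussian curvature by c,
so K = -1/B = -1/(1/2) = -2.0000 everywhere (the point (m, s) = (0, 3) is irrelevant:
the curvature is constant).
Scalar curvature in dimension 2: R = 2K = -2/(1/2) = -4.0000.

-4.0000


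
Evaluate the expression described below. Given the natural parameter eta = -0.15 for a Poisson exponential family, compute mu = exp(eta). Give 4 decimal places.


Expectation parameter for Poisson exponential family:
mu = exp(eta).
eta = -0.15.
mu = exp(-0.15) = 0.8607

0.8607


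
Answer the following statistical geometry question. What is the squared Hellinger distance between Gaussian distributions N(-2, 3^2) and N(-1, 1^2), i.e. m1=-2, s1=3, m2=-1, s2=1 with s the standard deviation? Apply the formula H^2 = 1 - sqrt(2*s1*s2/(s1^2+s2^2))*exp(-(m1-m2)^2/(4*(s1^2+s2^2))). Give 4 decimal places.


Squared Hellinger distance for Gaussians:
H^2 = 1 - sqrt(2*s1*s2/(s1^2+s2^2)) * exp(-(m1-m2)^2/(4*(s1^2+s2^2))).
s1^2 = 9, s2^2 = 1, s1^2+s2^2 = 10.
sqrt(2*3*1/(10)) = 0.774597.
(m1-m2)^2 = (-1)^2 = 1.
exp(-1/(4*10)) = exp(-0.025) = 0.97531.
H^2 = 1 - 0.774597*0.97531 = 0.2445

0.2445


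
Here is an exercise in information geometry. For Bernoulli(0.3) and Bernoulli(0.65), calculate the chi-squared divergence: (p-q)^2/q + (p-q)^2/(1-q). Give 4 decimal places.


Chi-squared divergence between Bernoulli distributions:
chi^2 = (p-q)^2/q + (p-q)^2/(1-q).
p = 0.3, q = 0.65, p-q = -0.35.
(p-q)^2 = 0.1225.
term1 = 0.1225/0.65 = 0.188462.
term2 = 0.1225/0.35 = 0.35.
chi^2 = 0.188462 + 0.35 = 0.5385

0.5385


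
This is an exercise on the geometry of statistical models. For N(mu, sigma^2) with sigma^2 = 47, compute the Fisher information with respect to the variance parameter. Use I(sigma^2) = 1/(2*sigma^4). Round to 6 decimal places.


Fisher information for variance: I(sigma^2) = 1/(2*sigma^4).
sigma^2 = 47, so sigma^4 = 2209.
I = 1/(2*2209) = 1/4418 = 0.000226

0.000226


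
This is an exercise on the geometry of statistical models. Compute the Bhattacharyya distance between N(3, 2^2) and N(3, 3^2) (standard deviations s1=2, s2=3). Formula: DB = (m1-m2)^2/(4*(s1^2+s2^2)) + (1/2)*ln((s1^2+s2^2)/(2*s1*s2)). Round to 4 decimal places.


Bhattacharyya distance between two Gaussians:
DB = (m1-m2)^2/(4*(s1^2+s2^2)) + (1/2)*ln((s1^2+s2^2)/(2*s1*s2)).
(m1-m2)^2 = (0)^2 = 0.
s1^2+s2^2 = 4 + 9 = 13.
term1 = 0/52 = 0.0.
term2 = 0.5*ln(13/12.0) = 0.040021.
DB = 0.0 + 0.040021 = 0.0400

0.0400


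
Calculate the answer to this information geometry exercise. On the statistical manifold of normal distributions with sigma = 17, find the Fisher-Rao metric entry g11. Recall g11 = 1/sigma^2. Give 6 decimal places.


For the 2-parameter normal family, the Fisher metric has:
  g11 = 1/sigma^2, g22 = 2/sigma^2.
sigma = 17, sigma^2 = 289.
g11 = 0.003460

0.003460


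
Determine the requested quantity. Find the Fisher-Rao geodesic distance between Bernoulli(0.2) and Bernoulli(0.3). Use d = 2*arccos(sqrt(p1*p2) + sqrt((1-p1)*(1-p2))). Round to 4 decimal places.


Geodesic distance on Bernoulli manifold:
d(p1,p2) = 2*arccos(sqrt(p1*p2) + sqrt((1-p1)*(1-p2))).
sqrt(p1*p2) = sqrt(0.2*0.3) = 0.244949.
sqrt((1-p1)*(1-p2)) = sqrt(0.8*0.7) = 0.748331.
arg = 0.244949 + 0.748331 = 0.99328.
d = 2*arccos(0.99328) = 0.2320

0.2320


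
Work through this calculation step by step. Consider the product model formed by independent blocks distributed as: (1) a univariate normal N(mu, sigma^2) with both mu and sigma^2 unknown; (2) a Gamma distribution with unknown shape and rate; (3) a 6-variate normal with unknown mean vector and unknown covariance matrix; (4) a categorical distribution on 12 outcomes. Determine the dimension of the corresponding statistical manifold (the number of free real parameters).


The dimension of a statistical manifold equals the number of free
(independent) real parameters of the model. For a product of independent
blocks the parameter counts add.
- normal (mu, sigma^2): 2.
- Gamma (shape, rate): 2.
- 6-variate normal: 6 (mean) + 6*7/2 = 21 (symmetric covariance) = 27.
- categorical on 12 outcomes (probabilities sum to 1): 12-1 = 11.
Total = 2 + 2 + 27 + 11 = 42.
Dimension = 42

42


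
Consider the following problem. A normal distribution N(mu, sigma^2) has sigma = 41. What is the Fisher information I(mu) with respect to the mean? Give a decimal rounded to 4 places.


The Fisher information for the mean of a normal distribution is I(mu) = 1/sigma^2.
sigma = 41, so sigma^2 = 1681.
I(mu) = 1/1681 = 0.0006

0.0006


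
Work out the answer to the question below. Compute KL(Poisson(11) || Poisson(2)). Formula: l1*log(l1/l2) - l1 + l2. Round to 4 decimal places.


KL divergence for Poisson:
KL = l1*log(l1/l2) - l1 + l2.
l1 = 11, l2 = 2.
log(11/2) = 1.704748.
l1*log(l1/l2) = 11 * 1.704748 = 18.752229.
KL = 18.752229 - 11 + 2 = 9.7522

9.7522


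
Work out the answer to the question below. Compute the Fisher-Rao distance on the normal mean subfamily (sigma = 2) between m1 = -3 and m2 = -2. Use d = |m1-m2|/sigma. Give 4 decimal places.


On the fixed-variance normal subfamily, geodesic distance = |m1-m2|/sigma.
|-3 - -2| = 1.
sigma = 2.
d = 1/2 = 0.5000

0.5000


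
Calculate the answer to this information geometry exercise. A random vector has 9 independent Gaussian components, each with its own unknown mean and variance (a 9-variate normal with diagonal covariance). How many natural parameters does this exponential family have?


Exponential family dimension calculation:
Each univariate normal has two natural parameters (mu/sigma^2 and -1/(2 sigma^2)).
With 9 independent components, dim = 2 * 9 = 18.

18


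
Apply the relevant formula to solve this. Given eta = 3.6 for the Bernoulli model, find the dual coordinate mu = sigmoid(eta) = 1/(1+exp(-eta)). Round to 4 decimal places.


Dual coordinate (expectation parameter) for Bernoulli:
mu = 1/(1+exp(-eta)).
eta = 3.6.
exp(-eta) = exp(-3.6) = 0.027324.
mu = 1/(1+0.027324) = 0.9734

0.9734


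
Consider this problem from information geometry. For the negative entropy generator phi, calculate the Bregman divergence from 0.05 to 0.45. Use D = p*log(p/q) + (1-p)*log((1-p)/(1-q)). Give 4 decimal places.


Bregman divergence with negative entropy generator:
D = p*log(p/q) + (1-p)*log((1-p)/(1-q)).
p = 0.05, q = 0.45.
p*log(p/q) = 0.05*log(0.05/0.45) = -0.109861.
(1-p)*log((1-p)/(1-q)) = 0.95*log(0.95/0.55) = 0.519217.
D = -0.109861 + 0.519217 = 0.4094

0.4094


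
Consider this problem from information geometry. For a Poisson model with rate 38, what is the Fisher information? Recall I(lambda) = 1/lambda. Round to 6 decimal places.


Fisher information for Poisson: I(lambda) = 1/lambda.
lambda = 38.
I(lambda) = 1/38 = 0.026316

0.026316


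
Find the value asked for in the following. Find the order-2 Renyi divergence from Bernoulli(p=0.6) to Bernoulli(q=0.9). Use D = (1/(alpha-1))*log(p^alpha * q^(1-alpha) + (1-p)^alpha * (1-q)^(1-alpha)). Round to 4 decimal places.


Renyi divergence of order alpha between Bernoulli distributions:
D = (1/(alpha-1))*log(p^alpha * q^(1-alpha) + (1-p)^alpha * (1-q)^(1-alpha)).
alpha = 2, p = 0.6, q = 0.9.
p^alpha * q^(1-alpha) = 0.6^2 * 0.9^-1 = 0.4.
(1-p)^alpha * (1-q)^(1-alpha) = 0.4^2 * 0.1^-1 = 1.6.
sum = 0.4 + 1.6 = 2.0.
D = (1/1)*log(2.0) = 0.6931

0.6931


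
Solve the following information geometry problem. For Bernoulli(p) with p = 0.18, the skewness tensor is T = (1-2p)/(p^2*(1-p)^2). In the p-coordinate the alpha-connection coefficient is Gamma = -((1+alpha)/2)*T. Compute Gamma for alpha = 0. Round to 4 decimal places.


Skewness (Amari-Chentsov) tensor: T = (1-2p)/(p^2*(1-p)^2).
p = 0.18, 1-2p = 0.64, p^2 = 0.0324, (1-p)^2 = 0.6724.
T = 0.64/(0.0324 * 0.6724) = 29.376988.
In the p-coordinate, Gamma^(alpha) = Gamma^(0) - (alpha/2)*T with Gamma^(0) = (1/2)*g'(p) = -T/2,
so Gamma^(alpha) = -((1+alpha)/2)*T.
alpha = 0, -(1+alpha)/2 = -0.5.
Gamma = -0.5 * 29.376988 = -14.6885

-14.6885


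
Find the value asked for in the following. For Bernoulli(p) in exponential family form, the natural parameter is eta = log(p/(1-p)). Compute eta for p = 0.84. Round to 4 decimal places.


Natural parameter for Bernoulli: eta = log(p/(1-p)).
p = 0.84, 1-p = 0.16.
p/(1-p) = 5.25.
eta = log(5.25) = 1.6582

1.6582


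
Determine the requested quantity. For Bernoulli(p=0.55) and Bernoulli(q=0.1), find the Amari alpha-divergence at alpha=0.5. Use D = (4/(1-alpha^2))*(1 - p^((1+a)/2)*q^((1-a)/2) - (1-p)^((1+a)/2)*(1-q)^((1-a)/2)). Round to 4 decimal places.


Amari alpha-divergence:
D = (4/(1-alpha^2))*(1 - p^((1+a)/2)*q^((1-a)/2) - (1-p)^((1+a)/2)*(1-q)^((1-a)/2)).
alpha = 0.5, p = 0.55, q = 0.1.
e1 = (1+alpha)/2 = 0.75, e2 = (1-alpha)/2 = 0.25.
t1 = p^e1 * q^e2 = 0.55^0.75 * 0.1^0.25 = 0.359147.
t2 = (1-p)^e1 * (1-q)^e2 = 0.45^0.75 * 0.9^0.25 = 0.535143.
4/(1-alpha^2) = 5.333333.
D = 5.333333*(1 - 0.359147 - 0.535143) = 0.5638

0.5638


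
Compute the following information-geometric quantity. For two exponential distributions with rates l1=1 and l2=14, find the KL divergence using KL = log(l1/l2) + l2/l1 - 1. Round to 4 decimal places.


KL divergence for exponential family:
KL = log(l1/l2) + l2/l1 - 1.
log(1/14) = -2.639057.
14/1 = 14.0.
KL = -2.639057 + 14.0 - 1 = 10.3609

10.3609


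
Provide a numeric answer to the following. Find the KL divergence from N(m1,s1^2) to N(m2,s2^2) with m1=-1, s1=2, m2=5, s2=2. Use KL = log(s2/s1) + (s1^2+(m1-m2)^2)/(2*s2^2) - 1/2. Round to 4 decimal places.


KL divergence between normal distributions:
KL = log(s2/s1) + (s1^2 + (m1-m2)^2)/(2*s2^2) - 1/2.
log(2/2) = 0.0.
(2^2 + (-1-5)^2)/(2*2^2) = (4 + 36)/8 = 5.0.
KL = 0.0 + 5.0 - 0.5 = 4.5000

4.5000


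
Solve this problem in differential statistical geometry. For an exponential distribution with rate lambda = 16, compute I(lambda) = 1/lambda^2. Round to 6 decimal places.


Fisher information for exponential: I(lambda) = 1/lambda^2.
lambda = 16, lambda^2 = 256.
I = 1/256 = 0.003906

0.003906


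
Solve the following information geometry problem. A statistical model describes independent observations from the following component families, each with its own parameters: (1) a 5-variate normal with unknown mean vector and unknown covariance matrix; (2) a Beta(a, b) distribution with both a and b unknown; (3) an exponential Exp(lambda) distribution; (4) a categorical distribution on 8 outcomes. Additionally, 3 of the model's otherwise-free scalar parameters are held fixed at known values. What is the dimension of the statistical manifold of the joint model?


The dimension of a statistical manifold equals the number of free
(independent) real parameters of the model. For a product of independent
blocks the parameter counts add.
- 5-variate normal: 5 (mean) + 5*6/2 = 15 (symmetric covariance) = 20.
- Beta (a, b): 2.
- exponential (lambda): 1.
- categorical on 8 outcomes (probabilities sum to 1): 8-1 = 7.
Total = 20 + 2 + 1 + 7 = 30.
3 parameter(s) fixed at known values: 30 - 3 = 27.
Dimension = 27

27


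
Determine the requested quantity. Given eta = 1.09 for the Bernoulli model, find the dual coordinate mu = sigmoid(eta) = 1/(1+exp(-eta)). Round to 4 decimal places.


Dual coordinate (expectation parameter) for Bernoulli:
mu = 1/(1+exp(-eta)).
eta = 1.09.
exp(-eta) = exp(-1.09) = 0.336216.
mu = 1/(1+0.336216) = 0.7484

0.7484


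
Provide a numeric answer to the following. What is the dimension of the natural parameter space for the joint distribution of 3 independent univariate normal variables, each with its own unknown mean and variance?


Exponential family dimension calculation:
Each univariate normal has two natural parameters (mu/sigma^2 and -1/(2 sigma^2)).
With 3 independent components, dim = 2 * 3 = 6.

6


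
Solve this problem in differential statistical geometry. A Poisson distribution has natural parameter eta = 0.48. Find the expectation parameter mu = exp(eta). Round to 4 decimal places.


Expectation parameter for Poisson exponential family:
mu = exp(eta).
eta = 0.48.
mu = exp(0.48) = 1.6161

1.6161


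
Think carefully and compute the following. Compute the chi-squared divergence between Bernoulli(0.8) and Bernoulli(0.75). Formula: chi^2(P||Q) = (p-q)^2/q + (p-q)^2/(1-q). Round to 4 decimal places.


Chi-squared divergence between Bernoulli distributions:
chi^2 = (p-q)^2/q + (p-q)^2/(1-q).
p = 0.8, q = 0.75, p-q = 0.05.
(p-q)^2 = 0.0025.
term1 = 0.0025/0.75 = 0.003333.
term2 = 0.0025/0.25 = 0.01.
chi^2 = 0.003333 + 0.01 = 0.0133

0.0133


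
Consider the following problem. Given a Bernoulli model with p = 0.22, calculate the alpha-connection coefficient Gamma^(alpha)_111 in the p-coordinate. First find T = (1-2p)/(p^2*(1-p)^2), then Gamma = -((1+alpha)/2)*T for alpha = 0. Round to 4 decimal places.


Skewness (Amari-Chentsov) tensor: T = (1-2p)/(p^2*(1-p)^2).
p = 0.22, 1-2p = 0.56, p^2 = 0.0484, (1-p)^2 = 0.6084.
T = 0.56/(0.0484 * 0.6084) = 19.017502.
In the p-coordinate, Gamma^(alpha) = Gamma^(0) - (alpha/2)*T with Gamma^(0) = (1/2)*g'(p) = -T/2,
so Gamma^(alpha) = -((1+alpha)/2)*T.
alpha = 0, -(1+alpha)/2 = -0.5.
Gamma = -0.5 * 19.017502 = -9.5088

-9.5088


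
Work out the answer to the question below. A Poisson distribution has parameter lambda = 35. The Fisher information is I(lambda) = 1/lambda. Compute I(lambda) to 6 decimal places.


Fisher information for Poisson: I(lambda) = 1/lambda.
lambda = 35.
I(lambda) = 1/35 = 0.028571

0.028571


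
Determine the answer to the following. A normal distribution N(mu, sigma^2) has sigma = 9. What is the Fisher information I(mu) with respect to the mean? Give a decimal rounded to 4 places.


The Fisher information for the mean of a normal distribution is I(mu) = 1/sigma^2.
sigma = 9, so sigma^2 = 81.
I(mu) = 1/81 = 0.0123

0.0123


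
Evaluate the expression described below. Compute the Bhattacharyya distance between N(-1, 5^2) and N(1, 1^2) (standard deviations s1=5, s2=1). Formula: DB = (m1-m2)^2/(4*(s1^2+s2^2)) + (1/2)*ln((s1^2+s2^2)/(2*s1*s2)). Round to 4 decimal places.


Bhattacharyya distance between two Gaussians:
DB = (m1-m2)^2/(4*(s1^2+s2^2)) + (1/2)*ln((s1^2+s2^2)/(2*s1*s2)).
(m1-m2)^2 = (-2)^2 = 4.
s1^2+s2^2 = 25 + 1 = 26.
term1 = 4/104 = 0.038462.
term2 = 0.5*ln(26/10.0) = 0.477756.
DB = 0.038462 + 0.477756 = 0.5162

0.5162


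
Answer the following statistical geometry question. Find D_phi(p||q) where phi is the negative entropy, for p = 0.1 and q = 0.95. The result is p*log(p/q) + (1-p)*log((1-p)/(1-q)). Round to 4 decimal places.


Bregman divergence with negative entropy generator:
D = p*log(p/q) + (1-p)*log((1-p)/(1-q)).
p = 0.1, q = 0.95.
p*log(p/q) = 0.1*log(0.1/0.95) = -0.225129.
(1-p)*log((1-p)/(1-q)) = 0.9*log(0.9/0.05) = 2.601335.
D = -0.225129 + 2.601335 = 2.3762

2.3762


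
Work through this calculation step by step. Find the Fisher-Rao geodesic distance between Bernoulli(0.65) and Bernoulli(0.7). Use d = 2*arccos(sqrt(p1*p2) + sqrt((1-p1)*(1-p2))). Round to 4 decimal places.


Geodesic distance on Bernoulli manifold:
d(p1,p2) = 2*arccos(sqrt(p1*p2) + sqrt((1-p1)*(1-p2))).
sqrt(p1*p2) = sqrt(0.65*0.7) = 0.674537.
sqrt((1-p1)*(1-p2)) = sqrt(0.35*0.3) = 0.324037.
arg = 0.674537 + 0.324037 = 0.998574.
d = 2*arccos(0.998574) = 0.1068

0.1068


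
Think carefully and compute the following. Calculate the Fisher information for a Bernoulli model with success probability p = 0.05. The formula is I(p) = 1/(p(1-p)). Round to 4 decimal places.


For Bernoulli(p), Fisher information is I(p) = 1/(p*(1-p)).
p = 0.05, 1-p = 0.95.
p*(1-p) = 0.0475.
I(p) = 1/0.0475 = 21.0526

21.0526


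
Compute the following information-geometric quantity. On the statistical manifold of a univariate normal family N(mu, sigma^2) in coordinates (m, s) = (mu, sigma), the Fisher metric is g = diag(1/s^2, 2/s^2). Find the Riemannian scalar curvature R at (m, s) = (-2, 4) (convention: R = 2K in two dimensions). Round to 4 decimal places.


The metric has the form g = (A dm^2 + B ds^2)/s^2 with A = 1, B = 2.
Substitute u = sqrt(A/B)*m: g = B*(du^2 + ds^2)/s^2, i.e. B times the
Poincare upper half-plane metric, which has constant Gaussian curvature -1.
Scaling a 2D metric by a constant c divides the Gaussian curvature by c,
so K = -1/B = -1/(2) = -0.5000 everywhere (the point (m, s) = (-2, 4) is irrelevant:
the curvature is constant).
Scalar curvature in dimension 2: R = 2K = -2/(2) = -1.0000.

-1.0000


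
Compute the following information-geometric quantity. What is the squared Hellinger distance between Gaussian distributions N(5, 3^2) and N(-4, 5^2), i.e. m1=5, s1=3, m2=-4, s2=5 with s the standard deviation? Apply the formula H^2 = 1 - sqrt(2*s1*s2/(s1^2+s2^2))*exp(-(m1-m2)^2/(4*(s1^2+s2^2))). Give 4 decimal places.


Squared Hellinger distance for Gaussians:
H^2 = 1 - sqrt(2*s1*s2/(s1^2+s2^2)) * exp(-(m1-m2)^2/(4*(s1^2+s2^2))).
s1^2 = 9, s2^2 = 25, s1^2+s2^2 = 34.
sqrt(2*3*5/(34)) = 0.939336.
(m1-m2)^2 = (9)^2 = 81.
exp(-81/(4*34)) = exp(-0.595588) = 0.551238.
H^2 = 1 - 0.939336*0.551238 = 0.4822

0.4822


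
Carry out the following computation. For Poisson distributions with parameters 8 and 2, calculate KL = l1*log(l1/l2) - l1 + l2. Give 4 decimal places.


KL divergence for Poisson:
KL = l1*log(l1/l2) - l1 + l2.
l1 = 8, l2 = 2.
log(8/2) = 1.386294.
l1*log(l1/l2) = 8 * 1.386294 = 11.090355.
KL = 11.090355 - 8 + 2 = 5.0904

5.0904


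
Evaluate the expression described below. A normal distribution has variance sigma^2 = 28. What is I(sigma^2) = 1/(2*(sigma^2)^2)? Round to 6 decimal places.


Fisher information for variance: I(sigma^2) = 1/(2*sigma^4).
sigma^2 = 28, so sigma^4 = 784.
I = 1/(2*784) = 1/1568 = 0.000638

0.000638


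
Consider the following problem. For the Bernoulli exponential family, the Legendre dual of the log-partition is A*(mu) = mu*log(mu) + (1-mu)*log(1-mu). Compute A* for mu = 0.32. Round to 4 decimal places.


Legendre transform for Bernoulli:
A*(mu) = mu*log(mu) + (1-mu)*log(1-mu).
mu = 0.32, 1-mu = 0.68.
mu*log(mu) = 0.32*log(0.32) = -0.364619.
(1-mu)*log(1-mu) = 0.68*log(0.68) = -0.26225.
A* = -0.364619 + -0.26225 = -0.6269

-0.6269


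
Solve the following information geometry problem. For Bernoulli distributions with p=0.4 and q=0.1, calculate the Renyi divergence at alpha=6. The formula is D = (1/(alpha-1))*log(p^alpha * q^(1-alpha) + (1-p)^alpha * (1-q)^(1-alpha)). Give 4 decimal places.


Renyi divergence of order alpha between Bernoulli distributions:
D = (1/(alpha-1))*log(p^alpha * q^(1-alpha) + (1-p)^alpha * (1-q)^(1-alpha)).
alpha = 6, p = 0.4, q = 0.1.
p^alpha * q^(1-alpha) = 0.4^6 * 0.1^-5 = 409.6.
(1-p)^alpha * (1-q)^(1-alpha) = 0.6^6 * 0.9^-5 = 0.079012.
sum = 409.6 + 0.079012 = 409.679012.
D = (1/5)*log(409.679012) = 1.2031

1.2031


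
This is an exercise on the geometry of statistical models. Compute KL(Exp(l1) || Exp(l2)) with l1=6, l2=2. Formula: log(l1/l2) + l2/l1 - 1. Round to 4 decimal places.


KL divergence for exponential family:
KL = log(l1/l2) + l2/l1 - 1.
log(6/2) = 1.098612.
2/6 = 0.333333.
KL = 1.098612 + 0.333333 - 1 = 0.4319

0.4319


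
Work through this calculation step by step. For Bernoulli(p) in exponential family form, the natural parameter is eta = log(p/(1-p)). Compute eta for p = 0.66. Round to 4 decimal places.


Natural parameter for Bernoulli: eta = log(p/(1-p)).
p = 0.66, 1-p = 0.34.
p/(1-p) = 1.941176.
eta = log(1.941176) = 0.6633

0.6633


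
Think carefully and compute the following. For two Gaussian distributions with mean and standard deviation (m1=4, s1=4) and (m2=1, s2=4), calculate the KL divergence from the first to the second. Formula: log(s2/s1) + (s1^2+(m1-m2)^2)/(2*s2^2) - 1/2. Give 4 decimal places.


KL divergence between normal distributions:
KL = log(s2/s1) + (s1^2 + (m1-m2)^2)/(2*s2^2) - 1/2.
log(4/4) = 0.0.
(4^2 + (4-1)^2)/(2*4^2) = (16 + 9)/32 = 0.78125.
KL = 0.0 + 0.78125 - 0.5 = 0.2813

0.2813


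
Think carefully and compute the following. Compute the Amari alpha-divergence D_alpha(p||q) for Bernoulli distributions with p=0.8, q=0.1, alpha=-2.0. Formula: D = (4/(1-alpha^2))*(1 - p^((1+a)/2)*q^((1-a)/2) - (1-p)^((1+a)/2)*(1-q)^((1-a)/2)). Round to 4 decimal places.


Amari alpha-divergence:
D = (4/(1-alpha^2))*(1 - p^((1+a)/2)*q^((1-a)/2) - (1-p)^((1+a)/2)*(1-q)^((1-a)/2)).
alpha = -2.0, p = 0.8, q = 0.1.
e1 = (1+alpha)/2 = -0.5, e2 = (1-alpha)/2 = 1.5.
t1 = p^e1 * q^e2 = 0.8^-0.5 * 0.1^1.5 = 0.035355.
t2 = (1-p)^e1 * (1-q)^e2 = 0.2^-0.5 * 0.9^1.5 = 1.909188.
4/(1-alpha^2) = -1.333333.
D = -1.333333*(1 - 0.035355 - 1.909188) = 1.2594

1.2594


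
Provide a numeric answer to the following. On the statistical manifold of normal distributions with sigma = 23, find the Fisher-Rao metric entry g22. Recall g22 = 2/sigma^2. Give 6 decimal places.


For the 2-parameter normal family, the Fisher metric has:
  g11 = 1/sigma^2, g22 = 2/sigma^2.
sigma = 23, sigma^2 = 529.
g22 = 0.003781

0.003781


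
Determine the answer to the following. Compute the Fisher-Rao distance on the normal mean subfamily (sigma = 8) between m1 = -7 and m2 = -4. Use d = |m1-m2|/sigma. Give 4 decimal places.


On the fixed-variance normal subfamily, geodesic distance = |m1-m2|/sigma.
|-7 - -4| = 3.
sigma = 8.
d = 3/8 = 0.3750

0.3750


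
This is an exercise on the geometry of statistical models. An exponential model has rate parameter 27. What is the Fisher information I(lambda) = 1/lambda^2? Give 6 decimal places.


Fisher information for exponential: I(lambda) = 1/lambda^2.
lambda = 27, lambda^2 = 729.
I = 1/729 = 0.001372

0.001372


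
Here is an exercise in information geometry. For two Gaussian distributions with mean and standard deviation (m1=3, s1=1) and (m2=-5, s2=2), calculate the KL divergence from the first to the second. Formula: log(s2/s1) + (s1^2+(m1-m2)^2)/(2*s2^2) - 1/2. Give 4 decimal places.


KL divergence between normal distributions:
KL = log(s2/s1) + (s1^2 + (m1-m2)^2)/(2*s2^2) - 1/2.
log(2/1) = 0.693147.
(1^2 + (3--5)^2)/(2*2^2) = (1 + 64)/8 = 8.125.
KL = 0.693147 + 8.125 - 0.5 = 8.3181

8.3181


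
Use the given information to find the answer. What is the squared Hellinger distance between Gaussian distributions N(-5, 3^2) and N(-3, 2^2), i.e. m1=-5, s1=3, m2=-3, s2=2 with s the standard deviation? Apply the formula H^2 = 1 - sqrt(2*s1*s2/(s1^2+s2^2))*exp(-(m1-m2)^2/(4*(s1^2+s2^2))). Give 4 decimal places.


Squared Hellinger distance for Gaussians:
H^2 = 1 - sqrt(2*s1*s2/(s1^2+s2^2)) * exp(-(m1-m2)^2/(4*(s1^2+s2^2))).
s1^2 = 9, s2^2 = 4, s1^2+s2^2 = 13.
sqrt(2*3*2/(13)) = 0.960769.
(m1-m2)^2 = (-2)^2 = 4.
exp(-4/(4*13)) = exp(-0.076923) = 0.925961.
H^2 = 1 - 0.960769*0.925961 = 0.1104

0.1104


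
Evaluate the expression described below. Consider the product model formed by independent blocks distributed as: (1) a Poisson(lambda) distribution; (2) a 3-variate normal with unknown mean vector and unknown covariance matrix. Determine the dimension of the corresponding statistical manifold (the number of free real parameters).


The dimension of a statistical manifold equals the number of free
(independent) real parameters of the model. For a product of independent
blocks the parameter counts add.
- Poisson (lambda): 1.
- 3-variate normal: 3 (mean) + 3*4/2 = 6 (symmetric covariance) = 9.
Total = 1 + 9 = 10.
Dimension = 10

10


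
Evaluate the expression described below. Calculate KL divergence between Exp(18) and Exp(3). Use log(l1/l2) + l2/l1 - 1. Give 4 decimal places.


KL divergence for exponential family:
KL = log(l1/l2) + l2/l1 - 1.
log(18/3) = 1.791759.
3/18 = 0.166667.
KL = 1.791759 + 0.166667 - 1 = 0.9584

0.9584


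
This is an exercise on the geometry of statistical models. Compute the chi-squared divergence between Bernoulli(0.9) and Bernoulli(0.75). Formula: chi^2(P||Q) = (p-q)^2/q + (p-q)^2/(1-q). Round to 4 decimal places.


Chi-squared divergence between Bernoulli distributions:
chi^2 = (p-q)^2/q + (p-q)^2/(1-q).
p = 0.9, q = 0.75, p-q = 0.15.
(p-q)^2 = 0.0225.
term1 = 0.0225/0.75 = 0.03.
term2 = 0.0225/0.25 = 0.09.
chi^2 = 0.03 + 0.09 = 0.1200

0.1200


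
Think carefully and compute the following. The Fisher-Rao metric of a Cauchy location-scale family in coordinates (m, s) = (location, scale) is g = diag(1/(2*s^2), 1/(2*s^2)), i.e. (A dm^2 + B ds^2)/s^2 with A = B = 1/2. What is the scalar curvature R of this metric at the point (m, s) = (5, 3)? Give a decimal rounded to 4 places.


The metric has the form g = (A dm^2 + B ds^2)/s^2 with A = 1/2, B = 1/2.
Substitute u = sqrt(A/B)*m: g = B*(du^2 + ds^2)/s^2, i.e. B times the
Poincare upper half-plane metric, which has constant Gaussian curvature -1.
Scaling a 2D metric by a constant c divides the Gaussian curvature by c,
so K = -1/B = -1/(1/2) = -2.0000 everywhere (the point (m, s) = (5, 3) is irrelevant:
the curvature is constant).
Scalar curvature in dimension 2: R = 2K = -2/(1/2) = -4.0000.

-4.0000


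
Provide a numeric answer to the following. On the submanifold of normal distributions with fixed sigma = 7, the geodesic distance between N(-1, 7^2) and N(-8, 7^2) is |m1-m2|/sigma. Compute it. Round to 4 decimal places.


On the fixed-variance normal subfamily, geodesic distance = |m1-m2|/sigma.
|-1 - -8| = 7.
sigma = 7.
d = 7/7 = 1.0000

1.0000


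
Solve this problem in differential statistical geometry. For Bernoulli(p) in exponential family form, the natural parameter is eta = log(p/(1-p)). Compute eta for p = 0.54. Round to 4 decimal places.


Natural parameter for Bernoulli: eta = log(p/(1-p)).
p = 0.54, 1-p = 0.46.
p/(1-p) = 1.173913.
eta = log(1.173913) = 0.1603

0.1603


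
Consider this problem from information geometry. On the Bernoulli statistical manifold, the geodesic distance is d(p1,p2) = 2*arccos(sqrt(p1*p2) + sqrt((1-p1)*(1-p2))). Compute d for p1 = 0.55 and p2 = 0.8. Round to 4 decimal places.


Geodesic distance on Bernoulli manifold:
d(p1,p2) = 2*arccos(sqrt(p1*p2) + sqrt((1-p1)*(1-p2))).
sqrt(p1*p2) = sqrt(0.55*0.8) = 0.663325.
sqrt((1-p1)*(1-p2)) = sqrt(0.45*0.2) = 0.3.
arg = 0.663325 + 0.3 = 0.963325.
d = 2*arccos(0.963325) = 0.5433

0.5433


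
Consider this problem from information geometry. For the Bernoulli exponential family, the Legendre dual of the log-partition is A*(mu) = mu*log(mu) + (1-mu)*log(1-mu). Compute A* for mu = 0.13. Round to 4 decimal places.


Legendre transform for Bernoulli:
A*(mu) = mu*log(mu) + (1-mu)*log(1-mu).
mu = 0.13, 1-mu = 0.87.
mu*log(mu) = 0.13*log(0.13) = -0.265229.
(1-mu)*log(1-mu) = 0.87*log(0.87) = -0.121158.
A* = -0.265229 + -0.121158 = -0.3864

-0.3864


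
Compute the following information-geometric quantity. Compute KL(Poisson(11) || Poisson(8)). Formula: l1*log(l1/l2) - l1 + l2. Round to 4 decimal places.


KL divergence for Poisson:
KL = l1*log(l1/l2) - l1 + l2.
l1 = 11, l2 = 8.
log(11/8) = 0.318454.
l1*log(l1/l2) = 11 * 0.318454 = 3.502991.
KL = 3.502991 - 11 + 8 = 0.5030

0.5030


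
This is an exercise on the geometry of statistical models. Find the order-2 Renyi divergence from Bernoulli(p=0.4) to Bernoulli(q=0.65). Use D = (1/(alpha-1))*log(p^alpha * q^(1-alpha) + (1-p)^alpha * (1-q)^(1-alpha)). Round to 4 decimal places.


Renyi divergence of order alpha between Bernoulli distributions:
D = (1/(alpha-1))*log(p^alpha * q^(1-alpha) + (1-p)^alpha * (1-q)^(1-alpha)).
alpha = 2, p = 0.4, q = 0.65.
p^alpha * q^(1-alpha) = 0.4^2 * 0.65^-1 = 0.246154.
(1-p)^alpha * (1-q)^(1-alpha) = 0.6^2 * 0.35^-1 = 1.028571.
sum = 0.246154 + 1.028571 = 1.274725.
D = (1/1)*log(1.274725) = 0.2427

0.2427


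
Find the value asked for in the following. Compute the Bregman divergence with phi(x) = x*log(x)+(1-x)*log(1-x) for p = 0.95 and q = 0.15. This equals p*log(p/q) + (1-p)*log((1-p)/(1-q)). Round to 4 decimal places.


Bregman divergence with negative entropy generator:
D = p*log(p/q) + (1-p)*log((1-p)/(1-q)).
p = 0.95, q = 0.15.
p*log(p/q) = 0.95*log(0.95/0.15) = 1.753535.
(1-p)*log((1-p)/(1-q)) = 0.05*log(0.05/0.85) = -0.141661.
D = 1.753535 + -0.141661 = 1.6119

1.6119


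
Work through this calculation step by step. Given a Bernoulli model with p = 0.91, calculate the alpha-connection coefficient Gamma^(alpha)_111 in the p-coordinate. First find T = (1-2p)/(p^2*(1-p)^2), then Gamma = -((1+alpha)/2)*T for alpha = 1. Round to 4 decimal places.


Skewness (Amari-Chentsov) tensor: T = (1-2p)/(p^2*(1-p)^2).
p = 0.91, 1-2p = -0.82, p^2 = 0.8281, (1-p)^2 = 0.0081.
T = -0.82/(0.8281 * 0.0081) = -122.249206.
In the p-coordinate, Gamma^(alpha) = Gamma^(0) - (alpha/2)*T with Gamma^(0) = (1/2)*g'(p) = -T/2,
so Gamma^(alpha) = -((1+alpha)/2)*T.
alpha = 1, -(1+alpha)/2 = -1.0.
Gamma = -1.0 * -122.249206 = 122.2492

122.2492


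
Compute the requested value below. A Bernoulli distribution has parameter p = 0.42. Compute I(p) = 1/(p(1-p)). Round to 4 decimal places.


For Bernoulli(p), Fisher information is I(p) = 1/(p*(1-p)).
p = 0.42, 1-p = 0.58.
p*(1-p) = 0.2436.
I(p) = 1/0.2436 = 4.1051

4.1051


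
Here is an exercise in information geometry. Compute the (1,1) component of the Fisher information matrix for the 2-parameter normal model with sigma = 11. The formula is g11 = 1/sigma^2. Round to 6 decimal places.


For the 2-parameter normal family, the Fisher metric has:
  g11 = 1/sigma^2, g22 = 2/sigma^2.
sigma = 11, sigma^2 = 121.
g11 = 0.008264

0.008264


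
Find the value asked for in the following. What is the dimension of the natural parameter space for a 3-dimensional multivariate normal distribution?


Exponential family dimension calculation:
For 3-dim MVN: mean has 3 params, covariance has 3*4/2 = 6 unique entries.
Total dim = 3 + 6 = 9.

9


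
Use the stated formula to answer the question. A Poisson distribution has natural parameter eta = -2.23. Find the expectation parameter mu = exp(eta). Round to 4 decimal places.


Expectation parameter for Poisson exponential family:
mu = exp(eta).
eta = -2.23.
mu = exp(-2.23) = 0.1075

0.1075


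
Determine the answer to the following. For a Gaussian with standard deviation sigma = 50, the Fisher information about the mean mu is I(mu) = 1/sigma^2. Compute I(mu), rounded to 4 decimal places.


The Fisher information for the mean of a normal distribution is I(mu) = 1/sigma^2.
sigma = 50, so sigma^2 = 2500.
I(mu) = 1/2500 = 0.0004

0.0004


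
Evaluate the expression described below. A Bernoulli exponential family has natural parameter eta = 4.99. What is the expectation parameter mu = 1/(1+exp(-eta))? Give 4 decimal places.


Dual coordinate (expectation parameter) for Bernoulli:
mu = 1/(1+exp(-eta)).
eta = 4.99.
exp(-eta) = exp(-4.99) = 0.006806.
mu = 1/(1+0.006806) = 0.9932

0.9932


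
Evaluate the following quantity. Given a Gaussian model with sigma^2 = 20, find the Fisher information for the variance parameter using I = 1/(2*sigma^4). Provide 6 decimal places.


Fisher information for variance: I(sigma^2) = 1/(2*sigma^4).
sigma^2 = 20, so sigma^4 = 400.
I = 1/(2*400) = 1/800 = 0.001250

0.001250


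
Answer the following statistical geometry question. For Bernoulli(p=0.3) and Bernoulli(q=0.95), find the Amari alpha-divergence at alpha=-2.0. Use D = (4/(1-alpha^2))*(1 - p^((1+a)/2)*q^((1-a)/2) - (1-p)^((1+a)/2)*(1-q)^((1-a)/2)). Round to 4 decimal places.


Amari alpha-divergence:
D = (4/(1-alpha^2))*(1 - p^((1+a)/2)*q^((1-a)/2) - (1-p)^((1+a)/2)*(1-q)^((1-a)/2)).
alpha = -2.0, p = 0.3, q = 0.95.
e1 = (1+alpha)/2 = -0.5, e2 = (1-alpha)/2 = 1.5.
t1 = p^e1 * q^e2 = 0.3^-0.5 * 0.95^1.5 = 1.690537.
t2 = (1-p)^e1 * (1-q)^e2 = 0.7^-0.5 * 0.05^1.5 = 0.013363.
4/(1-alpha^2) = -1.333333.
D = -1.333333*(1 - 1.690537 - 0.013363) = 0.9385

0.9385


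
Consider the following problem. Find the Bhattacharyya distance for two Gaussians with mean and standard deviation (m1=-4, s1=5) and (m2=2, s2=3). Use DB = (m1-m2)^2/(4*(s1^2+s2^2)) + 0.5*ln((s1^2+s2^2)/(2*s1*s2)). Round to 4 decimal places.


Bhattacharyya distance between two Gaussians:
DB = (m1-m2)^2/(4*(s1^2+s2^2)) + (1/2)*ln((s1^2+s2^2)/(2*s1*s2)).
(m1-m2)^2 = (-6)^2 = 36.
s1^2+s2^2 = 25 + 9 = 34.
term1 = 36/136 = 0.264706.
term2 = 0.5*ln(34/30.0) = 0.062582.
DB = 0.264706 + 0.062582 = 0.3273

0.3273


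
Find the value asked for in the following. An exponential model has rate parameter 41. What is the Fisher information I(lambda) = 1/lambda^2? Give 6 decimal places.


Fisher information for exponential: I(lambda) = 1/lambda^2.
lambda = 41, lambda^2 = 1681.
I = 1/1681 = 0.000595

0.000595


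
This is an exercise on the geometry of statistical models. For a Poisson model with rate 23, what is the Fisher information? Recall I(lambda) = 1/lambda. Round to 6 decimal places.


Fisher information for Poisson: I(lambda) = 1/lambda.
lambda = 23.
I(lambda) = 1/23 = 0.043478

0.043478


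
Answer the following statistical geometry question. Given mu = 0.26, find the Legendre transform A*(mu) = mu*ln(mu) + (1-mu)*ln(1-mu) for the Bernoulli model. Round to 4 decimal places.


Legendre transform for Bernoulli:
A*(mu) = mu*log(mu) + (1-mu)*log(1-mu).
mu = 0.26, 1-mu = 0.74.
mu*log(mu) = 0.26*log(0.26) = -0.350239.
(1-mu)*log(1-mu) = 0.74*log(0.74) = -0.222818.
A* = -0.350239 + -0.222818 = -0.5731

-0.5731


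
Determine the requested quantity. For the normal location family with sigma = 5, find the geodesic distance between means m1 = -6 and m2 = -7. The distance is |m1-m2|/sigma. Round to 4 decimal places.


On the fixed-variance normal subfamily, geodesic distance = |m1-m2|/sigma.
|-6 - -7| = 1.
sigma = 5.
d = 1/5 = 0.2000

0.2000


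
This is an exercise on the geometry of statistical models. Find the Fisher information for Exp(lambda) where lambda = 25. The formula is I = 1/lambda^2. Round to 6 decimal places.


Fisher information for exponential: I(lambda) = 1/lambda^2.
lambda = 25, lambda^2 = 625.
I = 1/625 = 0.001600

0.001600


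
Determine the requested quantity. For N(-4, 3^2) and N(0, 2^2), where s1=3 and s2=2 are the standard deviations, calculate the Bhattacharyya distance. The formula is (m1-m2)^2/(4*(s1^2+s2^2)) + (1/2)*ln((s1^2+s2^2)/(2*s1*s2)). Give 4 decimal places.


Bhattacharyya distance between two Gaussians:
DB = (m1-m2)^2/(4*(s1^2+s2^2)) + (1/2)*ln((s1^2+s2^2)/(2*s1*s2)).
(m1-m2)^2 = (-4)^2 = 16.
s1^2+s2^2 = 9 + 4 = 13.
term1 = 16/52 = 0.307692.
term2 = 0.5*ln(13/12.0) = 0.040021.
DB = 0.307692 + 0.040021 = 0.3477

0.3477


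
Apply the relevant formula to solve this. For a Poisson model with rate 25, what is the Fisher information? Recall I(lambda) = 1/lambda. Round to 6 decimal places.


Fisher information for Poisson: I(lambda) = 1/lambda.
lambda = 25.
I(lambda) = 1/25 = 0.040000

0.040000


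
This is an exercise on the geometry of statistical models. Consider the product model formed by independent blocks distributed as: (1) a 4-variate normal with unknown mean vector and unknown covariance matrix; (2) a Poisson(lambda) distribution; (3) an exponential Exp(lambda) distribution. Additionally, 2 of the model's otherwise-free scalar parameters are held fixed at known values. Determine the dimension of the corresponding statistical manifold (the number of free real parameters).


The dimension of a statistical manifold equals the number of free
(independent) real parameters of the model. For a product of independent
blocks the parameter counts add.
- 4-variate normal: 4 (mean) + 4*5/2 = 10 (symmetric covariance) = 14.
- Poisson (lambda): 1.
- exponential (lambda): 1.
Total = 14 + 1 + 1 = 16.
2 parameter(s) fixed at known values: 16 - 2 = 14.
Dimension = 14

14


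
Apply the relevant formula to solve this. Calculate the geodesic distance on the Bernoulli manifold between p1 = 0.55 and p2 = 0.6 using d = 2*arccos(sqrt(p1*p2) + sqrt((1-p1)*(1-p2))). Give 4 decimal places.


Geodesic distance on Bernoulli manifold:
d(p1,p2) = 2*arccos(sqrt(p1*p2) + sqrt((1-p1)*(1-p2))).
sqrt(p1*p2) = sqrt(0.55*0.6) = 0.574456.
sqrt((1-p1)*(1-p2)) = sqrt(0.45*0.4) = 0.424264.
arg = 0.574456 + 0.424264 = 0.99872.
d = 2*arccos(0.99872) = 0.1012

0.1012
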